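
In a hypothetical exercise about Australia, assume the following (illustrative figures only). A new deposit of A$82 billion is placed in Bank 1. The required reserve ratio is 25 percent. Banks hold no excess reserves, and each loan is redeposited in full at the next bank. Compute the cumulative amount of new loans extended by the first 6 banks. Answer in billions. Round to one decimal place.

Bank i lends (1 − rr)^i of the original deposit: Bank 1 lends 82·0.7500 = 61.5000, Bank 2 lends 82·0.7500² = 46.1250, and so on.
Summing a geometric series: total = 82·[0.7500·(1 − 0.7500^6) / (1 − 0.7500)] ≈ 202.2173 billion.

A$202.2 billion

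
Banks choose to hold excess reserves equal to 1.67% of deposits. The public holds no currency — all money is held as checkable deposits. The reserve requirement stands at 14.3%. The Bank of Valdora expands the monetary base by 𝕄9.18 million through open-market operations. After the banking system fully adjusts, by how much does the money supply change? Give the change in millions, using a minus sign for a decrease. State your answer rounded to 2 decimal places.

The money multiplier is m = 1 / (rr + e) = 1 / (0.143 + 0.0167) ≈ 6.2617.
The purchase adds 9.18 million of base, so ΔM = m × ΔMB = 6.2617 × (+9.18) ≈ 57.4824 million.

𝕄57.48 million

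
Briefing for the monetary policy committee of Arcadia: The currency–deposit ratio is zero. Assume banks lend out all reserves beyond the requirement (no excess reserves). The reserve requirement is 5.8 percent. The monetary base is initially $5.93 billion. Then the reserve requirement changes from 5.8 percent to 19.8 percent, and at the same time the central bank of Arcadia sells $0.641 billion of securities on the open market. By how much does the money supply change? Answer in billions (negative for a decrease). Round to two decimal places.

Before: m₁ = 1 / (0.058) ≈ 17.2414, MB₁ = 5.93, so M₁ = 17.2414 × 5.93 ≈ 102.2415 billion.
After: m₂ = 1 / (0.198) ≈ 5.0505, MB₂ = 5.93 − 0.641 = 5.289, so M₂ = 5.0505 × 5.289 ≈ 26.7121 billion.
ΔM = M₂ − M₁ = 26.7121 − 102.2415 = -75.5294 billion.

-75.53 billion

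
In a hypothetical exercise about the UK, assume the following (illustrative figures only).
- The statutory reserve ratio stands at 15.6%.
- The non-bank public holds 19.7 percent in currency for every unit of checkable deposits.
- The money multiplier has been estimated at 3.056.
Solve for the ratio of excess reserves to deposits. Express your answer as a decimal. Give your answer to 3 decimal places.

Using m = 3.056. Since m = (1 + c)/(c + rr + e), the denominator satisfies c + rr + e = (1 + c)/m = (1 + 0.197) / 3.056 ≈ 0.391688.
With c = 0.197 and rr = 0.156, the ratio of excess reserves to deposits is 0.391688 − 0.197 − 0.156 = 0.038688.

0.039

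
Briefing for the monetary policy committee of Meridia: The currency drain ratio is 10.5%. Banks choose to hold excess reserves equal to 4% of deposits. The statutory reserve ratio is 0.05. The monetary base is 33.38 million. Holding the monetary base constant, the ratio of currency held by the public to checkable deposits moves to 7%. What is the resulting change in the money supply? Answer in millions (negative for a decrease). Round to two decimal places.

34.08 million

Initially m₁ = (1 + 0.105) / (0.05 + 0.04 + 0.105) ≈ 5.66667, so M₁ = 5.66667 × 33.38 ≈ 189.1534 million.
After the change m₂ = (1 + 0.07) / (0.05 + 0.04 + 0.07) = 6.68750, so M₂ = 6.68750 × 33.38 ≈ 223.2288 million.
ΔM = M₂ − M₁ = 223.2288 − 189.1534 = 34.0754 million.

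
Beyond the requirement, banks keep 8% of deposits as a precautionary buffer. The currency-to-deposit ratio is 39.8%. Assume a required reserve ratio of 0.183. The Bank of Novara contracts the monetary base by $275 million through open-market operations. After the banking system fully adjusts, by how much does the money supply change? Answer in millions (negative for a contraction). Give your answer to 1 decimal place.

-581.6 million

The money multiplier is m = (1 + c) / (rr + e + c) = (1 + 0.398) / (0.183 + 0.08 + 0.398) ≈ 2.11498.
The sale removes 275 million of base, so ΔM = m × ΔMB = 2.11498 × (−275) = -581.6195 million.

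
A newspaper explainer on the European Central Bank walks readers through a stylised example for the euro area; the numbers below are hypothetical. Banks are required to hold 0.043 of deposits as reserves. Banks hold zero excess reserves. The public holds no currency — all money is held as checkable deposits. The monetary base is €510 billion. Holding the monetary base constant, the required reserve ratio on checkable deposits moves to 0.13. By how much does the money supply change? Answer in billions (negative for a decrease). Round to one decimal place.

-7937.4 billion

Initially m₁ = 1 / (0.043) ≈ 23.25581, so M₁ = 23.25581 × 510 = 11860.4631 billion.
After the change m₂ = 1 / (0.13) ≈ 7.69231, so M₂ = 7.69231 × 510 = 3923.0781 billion.
ΔM = M₂ − M₁ = 3923.0781 − 11860.4631 = -7937.385 billion.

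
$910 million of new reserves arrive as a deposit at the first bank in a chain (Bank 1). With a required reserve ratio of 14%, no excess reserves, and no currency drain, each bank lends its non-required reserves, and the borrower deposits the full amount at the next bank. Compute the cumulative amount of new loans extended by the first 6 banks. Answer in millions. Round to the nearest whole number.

$3328 million

Bank i lends (1 − rr)^i of the original deposit: Bank 1 lends 910·0.8600 = 782.6000, Bank 2 lends 910·0.8600² = 673.0360, and so on.
Summing a geometric series: total = 910·[0.8600·(1 − 0.8600^6) / (1 − 0.8600)] ≈ 3328.4692 million.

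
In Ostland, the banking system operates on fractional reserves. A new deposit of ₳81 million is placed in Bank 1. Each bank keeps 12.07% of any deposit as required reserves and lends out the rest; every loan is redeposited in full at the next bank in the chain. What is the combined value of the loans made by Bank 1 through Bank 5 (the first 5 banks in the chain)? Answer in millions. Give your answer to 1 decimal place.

Bank i lends (1 − rr)^i of the original deposit: Bank 1 lends 81·0.8793 = 71.2233, Bank 2 lends 81·0.8793² ≈ 62.6266, and so on.
Summing a geometric series: total = 81·[0.8793·(1 − 0.8793^5) / (1 − 0.8793)] ≈ 279.9151 million.

₳279.9 million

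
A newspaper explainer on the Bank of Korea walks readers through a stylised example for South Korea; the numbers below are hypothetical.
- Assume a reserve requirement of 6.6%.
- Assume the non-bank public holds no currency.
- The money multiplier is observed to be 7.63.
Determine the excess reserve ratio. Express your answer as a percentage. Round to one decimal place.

6.5%

Using m = 7.63. Since m = (1 + c)/(c + rr + e), the denominator satisfies c + rr + e = (1 + c)/m = (1 + 0) / 7.63 ≈ 0.131062.
With c = 0 and rr = 0.066, the excess reserve ratio is 0.131062 − 0 − 0.066 = 0.065062.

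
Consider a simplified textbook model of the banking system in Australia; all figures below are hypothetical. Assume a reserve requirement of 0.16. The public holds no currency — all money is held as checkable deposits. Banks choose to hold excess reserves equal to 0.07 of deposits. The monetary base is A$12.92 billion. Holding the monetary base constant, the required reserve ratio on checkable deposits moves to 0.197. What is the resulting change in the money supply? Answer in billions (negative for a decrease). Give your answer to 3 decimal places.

Initially m₁ = 1 / (0.16 + 0.07) ≈ 4.347826, so M₁ = 4.347826 × 12.92 ≈ 56.1739 billion.
After the change m₂ = 1 / (0.197 + 0.07) ≈ 3.745318, so M₂ = 3.745318 × 12.92 ≈ 48.3895 billion.
ΔM = M₂ − M₁ = 48.3895 − 56.1739 = -7.7844 billion.

-7.784 billion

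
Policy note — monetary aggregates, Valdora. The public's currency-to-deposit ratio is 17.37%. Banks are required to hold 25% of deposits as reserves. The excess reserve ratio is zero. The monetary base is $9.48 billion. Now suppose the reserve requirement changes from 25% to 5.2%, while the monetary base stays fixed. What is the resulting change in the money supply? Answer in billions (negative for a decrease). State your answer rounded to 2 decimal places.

$23.04 billion

Initially m₁ = (1 + 0.1737) / (0.25 + 0.1737) ≈ 2.7701, so M₁ = 2.7701 × 9.48 ≈ 26.2605 billion.
After the change m₂ = (1 + 0.1737) / (0.052 + 0.1737) ≈ 5.2003, so M₂ = 5.2003 × 9.48 ≈ 49.2988 billion.
ΔM = M₂ − M₁ = 49.2988 − 26.2605 = 23.0383 billion.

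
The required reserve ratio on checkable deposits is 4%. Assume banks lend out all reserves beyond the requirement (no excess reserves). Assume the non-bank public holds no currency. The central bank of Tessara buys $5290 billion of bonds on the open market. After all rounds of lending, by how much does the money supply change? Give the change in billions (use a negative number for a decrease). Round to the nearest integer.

$132250 billion

The simple money multiplier is m = 1/rr = 1/0.04 = 25.
An open-market purchase increases the monetary base by 5290 billion, so ΔM = m × ΔMB = 25 × 5290 = 132250 billion.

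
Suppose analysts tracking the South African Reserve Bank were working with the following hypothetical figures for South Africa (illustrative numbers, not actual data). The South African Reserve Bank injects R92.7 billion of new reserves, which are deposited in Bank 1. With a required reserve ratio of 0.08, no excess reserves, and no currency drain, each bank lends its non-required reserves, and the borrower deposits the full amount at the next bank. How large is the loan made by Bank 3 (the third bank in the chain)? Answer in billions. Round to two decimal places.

R72.18 billion

Each bank lends a fraction (1 − rr) = 0.9200 of the deposit it receives, so Bank 3 receives 92.7·0.9200^2 and lends 92.7·0.9200^3 ≈ 72.1844 billion.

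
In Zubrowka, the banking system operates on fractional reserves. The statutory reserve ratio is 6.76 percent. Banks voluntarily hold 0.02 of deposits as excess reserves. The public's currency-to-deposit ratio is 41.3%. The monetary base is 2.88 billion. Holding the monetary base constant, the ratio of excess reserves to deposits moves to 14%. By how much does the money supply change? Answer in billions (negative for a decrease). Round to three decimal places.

Initially m₁ = (1 + 0.413) / (0.0676 + 0.02 + 0.413) ≈ 2.82261, so M₁ = 2.82261 × 2.88 ≈ 8.1291 billion.
After the change m₂ = (1 + 0.413) / (0.0676 + 0.14 + 0.413) ≈ 2.27683, so M₂ = 2.27683 × 2.88 ≈ 6.5573 billion.
ΔM = M₂ − M₁ = 6.5573 − 8.1291 = -1.5718 billion.

-1.572 billion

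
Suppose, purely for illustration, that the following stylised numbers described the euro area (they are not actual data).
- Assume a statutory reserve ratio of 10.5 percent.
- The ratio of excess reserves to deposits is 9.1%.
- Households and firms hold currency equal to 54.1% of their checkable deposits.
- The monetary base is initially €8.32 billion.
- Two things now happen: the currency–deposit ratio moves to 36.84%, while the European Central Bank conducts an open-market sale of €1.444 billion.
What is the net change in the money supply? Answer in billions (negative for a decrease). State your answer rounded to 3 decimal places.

-0.725 billion

Before: m₁ = (1 + 0.541) / (0.105 + 0.091 + 0.541) ≈ 2.09091, MB₁ = 8.32, so M₁ = 2.09091 × 8.32 ≈ 17.3964 billion.
After: m₂ = (1 + 0.3684) / (0.105 + 0.091 + 0.3684) ≈ 2.42452, MB₂ = 8.32 − 1.444 = 6.876, so M₂ = 2.42452 × 6.876 ≈ 16.671 billion.
ΔM = M₂ − M₁ = 16.671 − 17.3964 = -0.7254 billion.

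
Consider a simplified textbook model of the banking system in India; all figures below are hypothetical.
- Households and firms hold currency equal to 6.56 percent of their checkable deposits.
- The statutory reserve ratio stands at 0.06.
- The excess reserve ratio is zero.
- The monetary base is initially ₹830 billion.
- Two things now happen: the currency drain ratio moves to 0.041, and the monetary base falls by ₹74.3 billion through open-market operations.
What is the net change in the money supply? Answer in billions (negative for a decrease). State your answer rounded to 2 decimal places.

₹747.16 billion

Before: m₁ = (1 + 0.0656) / (0.06 + 0.0656) ≈ 8.484076, MB₁ = 830, so M₁ = 8.484076 × 830 ≈ 7041.7831 billion.
After: m₂ = (1 + 0.041) / (0.06 + 0.041) ≈ 10.306931, MB₂ = 830 − 74.3 = 755.7, so M₂ = 10.306931 × 755.7 ≈ 7788.9478 billion.
ΔM = M₂ − M₁ = 7788.9478 − 7041.7831 = 747.1647 billion.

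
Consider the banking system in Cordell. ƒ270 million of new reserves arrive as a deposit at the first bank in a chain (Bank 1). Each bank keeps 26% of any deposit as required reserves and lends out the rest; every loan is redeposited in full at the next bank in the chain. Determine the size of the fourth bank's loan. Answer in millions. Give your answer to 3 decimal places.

ƒ80.964 million

Each bank lends a fraction (1 − rr) = 0.7400 of the deposit it receives, so Bank 4 receives 270·0.7400^3 and lends 270·0.7400^4 ≈ 80.9638 million.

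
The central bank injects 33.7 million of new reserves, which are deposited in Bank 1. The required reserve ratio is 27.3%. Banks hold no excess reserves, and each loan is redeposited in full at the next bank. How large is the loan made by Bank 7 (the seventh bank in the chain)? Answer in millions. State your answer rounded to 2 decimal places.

3.62 million

Each bank lends a fraction (1 − rr) = 0.7270 of the deposit it receives, so Bank 7 receives 33.7·0.7270^6 and lends 33.7·0.7270^7 ≈ 3.6172 million.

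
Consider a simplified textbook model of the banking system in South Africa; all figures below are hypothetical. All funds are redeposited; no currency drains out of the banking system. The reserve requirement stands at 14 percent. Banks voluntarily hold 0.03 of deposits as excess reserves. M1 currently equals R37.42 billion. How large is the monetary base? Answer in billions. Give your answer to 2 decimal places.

The money multiplier is m = 1 / (rr + e) = 1 / (0.14 + 0.03) ≈ 5.88235.
MB = M / m = 37.42 / 5.88235 ≈ 6.3614 billion.

R6.36 billion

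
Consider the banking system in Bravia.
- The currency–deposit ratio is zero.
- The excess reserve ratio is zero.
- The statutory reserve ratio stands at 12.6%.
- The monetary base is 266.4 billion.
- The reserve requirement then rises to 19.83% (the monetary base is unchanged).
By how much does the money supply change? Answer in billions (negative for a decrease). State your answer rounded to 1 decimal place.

-770.9 billion

Initially m₁ = 1 / (0.126) ≈ 7.93651, so M₁ = 7.93651 × 266.4 ≈ 2114.2863 billion.
After the change m₂ = 1 / (0.1983) ≈ 5.04286, so M₂ = 5.04286 × 266.4 ≈ 1343.4179 billion.
ΔM = M₂ − M₁ = 1343.4179 − 2114.2863 = -770.8684 billion.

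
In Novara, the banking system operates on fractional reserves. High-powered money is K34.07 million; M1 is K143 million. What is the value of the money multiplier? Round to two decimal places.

The money multiplier is m = M / MB = 143 / 34.07 ≈ 4.19724.

4.20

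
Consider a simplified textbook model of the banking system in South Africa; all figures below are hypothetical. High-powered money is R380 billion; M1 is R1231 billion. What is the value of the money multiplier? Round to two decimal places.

3.24

The money multiplier is m = M / MB = 1231 / 380 ≈ 3.23947.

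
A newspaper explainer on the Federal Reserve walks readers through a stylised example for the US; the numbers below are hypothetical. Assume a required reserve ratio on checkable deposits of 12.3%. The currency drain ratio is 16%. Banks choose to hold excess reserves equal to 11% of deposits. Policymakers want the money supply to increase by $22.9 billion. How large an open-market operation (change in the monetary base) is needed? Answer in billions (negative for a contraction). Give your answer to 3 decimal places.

The money multiplier is m = (1 + c) / (rr + e + c) = (1 + 0.16) / (0.123 + 0.11 + 0.16) ≈ 2.951654.
ΔMB = ΔM / m = (+22.9) / 2.951654 ≈ 7.7584 billion.

$7.758 billion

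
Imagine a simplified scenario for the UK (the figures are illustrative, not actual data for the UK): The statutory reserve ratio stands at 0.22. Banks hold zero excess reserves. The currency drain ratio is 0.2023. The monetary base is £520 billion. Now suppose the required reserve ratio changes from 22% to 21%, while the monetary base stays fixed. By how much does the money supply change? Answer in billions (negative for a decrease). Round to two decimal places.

£35.91 billion

Initially m₁ = (1 + 0.2023) / (0.22 + 0.2023) ≈ 2.847028, so M₁ = 2.847028 × 520 ≈ 1480.4546 billion.
After the change m₂ = (1 + 0.2023) / (0.21 + 0.2023) ≈ 2.916081, so M₂ = 2.916081 × 520 ≈ 1516.3621 billion.
ΔM = M₂ − M₁ = 1516.3621 − 1480.4546 = 35.9075 billion.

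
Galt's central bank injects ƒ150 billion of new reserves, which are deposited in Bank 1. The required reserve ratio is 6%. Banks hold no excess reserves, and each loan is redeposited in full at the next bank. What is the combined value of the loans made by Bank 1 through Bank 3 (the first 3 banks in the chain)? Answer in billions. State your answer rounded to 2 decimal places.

Bank i lends (1 − rr)^i of the original deposit: Bank 1 lends 150·0.9400 = 141.0000, Bank 2 lends 150·0.9400² = 132.5400, and so on.
Summing a geometric series: total = 150·[0.9400·(1 − 0.9400^3) / (1 − 0.9400)] = 398.1276 billion.

ƒ398.13 billion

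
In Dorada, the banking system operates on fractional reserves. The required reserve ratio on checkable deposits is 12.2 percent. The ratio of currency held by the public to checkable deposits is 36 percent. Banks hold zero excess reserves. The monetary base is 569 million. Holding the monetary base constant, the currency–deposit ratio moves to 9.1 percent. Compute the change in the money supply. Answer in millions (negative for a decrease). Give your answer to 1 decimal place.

1309.0 million

Initially m₁ = (1 + 0.36) / (0.122 + 0.36) ≈ 2.82158, so M₁ = 2.82158 × 569 ≈ 1605.479 million.
After the change m₂ = (1 + 0.091) / (0.122 + 0.091) ≈ 5.12207, so M₂ = 5.12207 × 569 ≈ 2914.4578 million.
ΔM = M₂ − M₁ = 2914.4578 − 1605.479 = 1308.9788 million.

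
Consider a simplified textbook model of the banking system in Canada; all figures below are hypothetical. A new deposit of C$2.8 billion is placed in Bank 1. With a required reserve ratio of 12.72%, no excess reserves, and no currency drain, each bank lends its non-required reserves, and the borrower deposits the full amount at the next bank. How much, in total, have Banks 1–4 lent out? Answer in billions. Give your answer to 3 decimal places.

C$8.063 billion

Bank i lends (1 − rr)^i of the original deposit: Bank 1 lends 2.8·0.8728 ≈ 2.4438, Bank 2 lends 2.8·0.8728² ≈ 2.1330, and so on.
Summing a geometric series: total = 2.8·[0.8728·(1 − 0.8728^4) / (1 − 0.8728)] ≈ 8.0634 billion.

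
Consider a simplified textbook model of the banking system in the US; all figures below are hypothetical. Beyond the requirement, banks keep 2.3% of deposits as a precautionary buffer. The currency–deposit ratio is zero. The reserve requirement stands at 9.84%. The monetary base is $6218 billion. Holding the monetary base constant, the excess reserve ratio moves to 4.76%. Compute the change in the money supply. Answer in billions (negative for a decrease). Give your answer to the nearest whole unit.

-8630 billion

Initially m₁ = 1 / (0.0984 + 0.023) ≈ 8.23723, so M₁ = 8.23723 × 6218 ≈ 51219.0961 billion.
After the change m₂ = 1 / (0.0984 + 0.0476) ≈ 6.84932, so M₂ = 6.84932 × 6218 ≈ 42589.0718 billion.
ΔM = M₂ − M₁ = 42589.0718 − 51219.0961 = -8630.0243 billion.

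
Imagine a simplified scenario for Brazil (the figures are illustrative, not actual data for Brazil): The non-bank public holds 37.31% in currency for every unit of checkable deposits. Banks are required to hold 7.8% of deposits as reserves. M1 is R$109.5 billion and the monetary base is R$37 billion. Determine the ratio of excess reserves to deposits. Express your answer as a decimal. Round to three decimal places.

0.013

Using m = M/MB = 109.5/37 ≈ 2.959459. Since m = (1 + c)/(c + rr + e), the denominator satisfies c + rr + e = (1 + c)/m = (1 + 0.3731) / 2.959459 ≈ 0.463970.
With c = 0.3731 and rr = 0.078, the ratio of excess reserves to deposits is 0.463970 − 0.3731 − 0.078 = 0.01287.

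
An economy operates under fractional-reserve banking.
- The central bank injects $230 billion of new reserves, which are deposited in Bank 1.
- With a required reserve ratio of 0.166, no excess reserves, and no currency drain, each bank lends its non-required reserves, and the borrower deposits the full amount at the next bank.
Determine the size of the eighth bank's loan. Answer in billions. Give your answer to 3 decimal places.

$53.834 billion

Each bank lends a fraction (1 − rr) = 0.8340 of the deposit it receives, so Bank 8 receives 230·0.8340^7 and lends 230·0.8340^8 ≈ 53.8339 billion.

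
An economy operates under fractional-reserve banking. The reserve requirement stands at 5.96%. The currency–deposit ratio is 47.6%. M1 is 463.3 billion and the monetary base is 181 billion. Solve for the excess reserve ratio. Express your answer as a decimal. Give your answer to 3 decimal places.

0.041

Using m = M/MB = 463.3/181 ≈ 2.559669. Since m = (1 + c)/(c + rr + e), the denominator satisfies c + rr + e = (1 + c)/m = (1 + 0.476) / 2.559669 ≈ 0.576637.
With c = 0.476 and rr = 0.0596, the excess reserve ratio is 0.576637 − 0.476 − 0.0596 = 0.041037.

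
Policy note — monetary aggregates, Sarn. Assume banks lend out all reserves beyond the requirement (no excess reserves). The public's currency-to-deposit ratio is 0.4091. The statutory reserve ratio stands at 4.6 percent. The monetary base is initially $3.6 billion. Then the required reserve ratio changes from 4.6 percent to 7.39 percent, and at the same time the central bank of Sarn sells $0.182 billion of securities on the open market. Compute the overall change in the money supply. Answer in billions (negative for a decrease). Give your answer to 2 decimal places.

-1.17 billion

Before: m₁ = (1 + 0.4091) / (0.046 + 0.4091) ≈ 3.0962, MB₁ = 3.6, so M₁ = 3.0962 × 3.6 ≈ 11.1463 billion.
After: m₂ = (1 + 0.4091) / (0.0739 + 0.4091) ≈ 2.9174, MB₂ = 3.6 − 0.182 = 3.418, so M₂ = 2.9174 × 3.418 ≈ 9.9717 billion.
ΔM = M₂ − M₁ = 9.9717 − 11.1463 = -1.1746 billion.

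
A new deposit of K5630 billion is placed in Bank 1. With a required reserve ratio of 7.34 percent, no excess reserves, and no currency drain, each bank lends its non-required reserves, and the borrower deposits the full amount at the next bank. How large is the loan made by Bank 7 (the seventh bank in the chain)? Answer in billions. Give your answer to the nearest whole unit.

Each bank lends a fraction (1 − rr) = 0.9266 of the deposit it receives, so Bank 7 receives 5630·0.9266^6 and lends 5630·0.9266^7 ≈ 3301.8282 billion.

K3302 billion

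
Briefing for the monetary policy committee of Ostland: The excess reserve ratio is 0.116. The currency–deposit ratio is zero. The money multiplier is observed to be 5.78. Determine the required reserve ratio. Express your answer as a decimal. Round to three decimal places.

Using m = 5.78. Since m = (1 + c)/(c + rr + e), the denominator satisfies c + rr + e = (1 + c)/m = (1 + 0) / 5.78 ≈ 0.173010.
With c = 0 and e = 0.116, the required reserve ratio is 0.173010 − 0 − 0.116 = 0.05701.

0.057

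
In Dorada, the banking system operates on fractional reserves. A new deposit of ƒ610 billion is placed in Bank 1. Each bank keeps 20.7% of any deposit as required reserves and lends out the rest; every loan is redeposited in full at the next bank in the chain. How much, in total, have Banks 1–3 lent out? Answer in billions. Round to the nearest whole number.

Bank i lends (1 − rr)^i of the original deposit: Bank 1 lends 610·0.7930 = 483.7300, Bank 2 lends 610·0.7930² ≈ 383.5979, and so on.
Summing a geometric series: total = 610·[0.7930·(1 − 0.7930^3) / (1 − 0.7930)] ≈ 1171.5210 billion.

ƒ1172 billion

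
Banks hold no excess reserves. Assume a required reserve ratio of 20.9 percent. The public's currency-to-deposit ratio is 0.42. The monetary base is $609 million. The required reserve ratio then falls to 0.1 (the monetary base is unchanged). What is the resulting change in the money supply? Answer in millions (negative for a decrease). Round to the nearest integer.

Initially m₁ = (1 + 0.42) / (0.209 + 0.42) ≈ 2.2576, so M₁ = 2.2576 × 609 = 1374.8784 million.
After the change m₂ = (1 + 0.42) / (0.1 + 0.42) ≈ 2.7308, so M₂ = 2.7308 × 609 = 1663.0572 million.
ΔM = M₂ − M₁ = 1663.0572 − 1374.8784 = 288.1788 million.

$288 million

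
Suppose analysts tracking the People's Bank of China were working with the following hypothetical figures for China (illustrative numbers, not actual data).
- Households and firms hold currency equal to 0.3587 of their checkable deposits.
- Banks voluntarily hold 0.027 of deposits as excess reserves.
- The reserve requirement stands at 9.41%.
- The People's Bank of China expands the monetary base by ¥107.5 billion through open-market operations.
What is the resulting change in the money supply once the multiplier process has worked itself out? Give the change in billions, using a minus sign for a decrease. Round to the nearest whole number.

¥304 billion

The money multiplier is m = (1 + c) / (rr + e + c) = (1 + 0.3587) / (0.0941 + 0.027 + 0.3587) ≈ 2.8318.
The purchase adds 107.5 billion of base, so ΔM = m × ΔMB = 2.8318 × (+107.5) = 304.4185 billion.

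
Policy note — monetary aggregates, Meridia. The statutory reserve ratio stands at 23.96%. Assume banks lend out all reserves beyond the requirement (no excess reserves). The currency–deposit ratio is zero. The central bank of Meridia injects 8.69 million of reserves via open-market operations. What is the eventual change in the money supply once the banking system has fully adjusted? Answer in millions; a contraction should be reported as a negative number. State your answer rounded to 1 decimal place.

The simple money multiplier is m = 1/rr = 1/0.2396 ≈ 4.1736.
An open-market purchase increases the monetary base by 8.69 million, so ΔM = m × ΔMB = 4.1736 × 8.69 ≈ 36.2686 million.

36.3 million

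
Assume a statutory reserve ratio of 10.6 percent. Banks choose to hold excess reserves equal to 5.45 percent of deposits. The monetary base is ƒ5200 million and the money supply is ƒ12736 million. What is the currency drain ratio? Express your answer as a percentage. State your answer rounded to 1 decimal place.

Using m = M/MB = 12736/5200 ≈ 2.449231. From m = (1 + c)/(c + rr + e), rearranging gives 1 + c = m·(c + rr + e), so c·(1 − m) = m·(rr + e) − 1.
Hence c = [m·(rr + e) − 1]/(1 − m) = [2.449231 × (0.106 + 0.0545) − 1] / (1 − 2.449231) ≈ 0.418773.

41.9%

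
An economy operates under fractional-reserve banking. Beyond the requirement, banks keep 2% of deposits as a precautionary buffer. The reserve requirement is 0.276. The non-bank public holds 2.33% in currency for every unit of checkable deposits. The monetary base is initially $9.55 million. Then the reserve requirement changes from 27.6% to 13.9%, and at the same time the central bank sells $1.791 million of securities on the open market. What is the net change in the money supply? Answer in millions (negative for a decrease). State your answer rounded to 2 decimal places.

$12.95 million

Before: m₁ = (1 + 0.0233) / (0.276 + 0.02 + 0.0233) ≈ 3.2048, MB₁ = 9.55, so M₁ = 3.2048 × 9.55 ≈ 30.6058 million.
After: m₂ = (1 + 0.0233) / (0.139 + 0.02 + 0.0233) ≈ 5.6133, MB₂ = 9.55 − 1.791 = 7.759, so M₂ = 5.6133 × 7.759 ≈ 43.5536 million.
ΔM = M₂ − M₁ = 43.5536 − 30.6058 = 12.9478 million.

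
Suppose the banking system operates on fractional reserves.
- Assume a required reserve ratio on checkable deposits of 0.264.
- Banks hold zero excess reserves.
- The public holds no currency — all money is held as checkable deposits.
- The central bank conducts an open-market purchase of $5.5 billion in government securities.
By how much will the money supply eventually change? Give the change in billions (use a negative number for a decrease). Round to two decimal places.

The simple money multiplier is m = 1/rr = 1/0.264 ≈ 3.7879.
An open-market purchase increases the monetary base by 5.5 billion, so ΔM = m × ΔMB = 3.7879 × 5.5 ≈ 20.8334 billion.

$20.83 billion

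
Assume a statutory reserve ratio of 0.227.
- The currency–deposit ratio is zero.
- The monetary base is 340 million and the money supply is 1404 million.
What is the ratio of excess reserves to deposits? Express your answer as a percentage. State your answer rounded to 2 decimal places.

Using m = M/MB = 1404/340 ≈ 4.129412. Since m = (1 + c)/(c + rr + e), the denominator satisfies c + rr + e = (1 + c)/m = (1 + 0) / 4.129412 ≈ 0.242165.
With c = 0 and rr = 0.227, the ratio of excess reserves to deposits is 0.242165 − 0 − 0.227 = 0.015165.

1.52%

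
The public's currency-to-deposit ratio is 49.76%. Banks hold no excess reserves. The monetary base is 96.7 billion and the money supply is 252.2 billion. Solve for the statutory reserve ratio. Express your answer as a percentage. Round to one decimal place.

Using m = M/MB = 252.2/96.7 ≈ 2.608066. Since m = (1 + c)/(c + rr + e), the denominator satisfies c + rr + e = (1 + c)/m = (1 + 0.4976) / 2.608066 ≈ 0.574219.
With c = 0.4976 and e = 0, the statutory reserve ratio is 0.574219 − 0.4976 − 0 = 0.076619.

7.7%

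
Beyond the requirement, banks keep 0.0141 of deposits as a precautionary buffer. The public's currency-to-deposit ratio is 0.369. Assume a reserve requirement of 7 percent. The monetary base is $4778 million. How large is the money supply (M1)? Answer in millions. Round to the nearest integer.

The money multiplier is m = (1 + c) / (rr + e + c) = (1 + 0.369) / (0.07 + 0.0141 + 0.369) ≈ 3.02141.
So M = m × MB = 3.02141 × 4778 ≈ 14436.297 million.

$14436 million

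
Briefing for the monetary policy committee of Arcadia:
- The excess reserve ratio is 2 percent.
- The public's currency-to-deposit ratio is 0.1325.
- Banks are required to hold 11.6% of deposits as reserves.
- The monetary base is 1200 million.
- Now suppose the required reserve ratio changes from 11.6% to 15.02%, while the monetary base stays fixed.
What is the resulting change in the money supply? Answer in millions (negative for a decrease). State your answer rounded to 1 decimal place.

Initially m₁ = (1 + 0.1325) / (0.116 + 0.02 + 0.1325) ≈ 4.217877, so M₁ = 4.217877 × 1200 = 5061.4524 million.
After the change m₂ = (1 + 0.1325) / (0.1502 + 0.02 + 0.1325) ≈ 3.741328, so M₂ = 3.741328 × 1200 = 4489.5936 million.
ΔM = M₂ − M₁ = 4489.5936 − 5061.4524 = -571.8588 million.

-571.9 million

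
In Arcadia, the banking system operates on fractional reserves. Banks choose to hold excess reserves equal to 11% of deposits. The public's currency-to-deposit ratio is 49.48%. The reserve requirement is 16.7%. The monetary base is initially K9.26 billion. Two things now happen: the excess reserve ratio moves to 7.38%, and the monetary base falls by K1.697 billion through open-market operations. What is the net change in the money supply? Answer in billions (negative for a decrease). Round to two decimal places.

-2.57 billion

Before: m₁ = (1 + 0.4948) / (0.167 + 0.11 + 0.4948) ≈ 1.9368, MB₁ = 9.26, so M₁ = 1.9368 × 9.26 ≈ 17.9348 billion.
After: m₂ = (1 + 0.4948) / (0.167 + 0.0738 + 0.4948) ≈ 2.0321, MB₂ = 9.26 − 1.697 = 7.563, so M₂ = 2.0321 × 7.563 ≈ 15.3688 billion.
ΔM = M₂ − M₁ = 15.3688 − 17.9348 = -2.566 billion.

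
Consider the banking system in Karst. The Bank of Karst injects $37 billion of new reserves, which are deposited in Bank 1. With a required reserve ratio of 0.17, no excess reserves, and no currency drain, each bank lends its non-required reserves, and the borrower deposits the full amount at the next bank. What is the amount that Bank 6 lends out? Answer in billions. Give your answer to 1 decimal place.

$12.1 billion

Each bank lends a fraction (1 − rr) = 0.8300 of the deposit it receives, so Bank 6 receives 37·0.8300^5 and lends 37·0.8300^6 ≈ 12.0968 billion.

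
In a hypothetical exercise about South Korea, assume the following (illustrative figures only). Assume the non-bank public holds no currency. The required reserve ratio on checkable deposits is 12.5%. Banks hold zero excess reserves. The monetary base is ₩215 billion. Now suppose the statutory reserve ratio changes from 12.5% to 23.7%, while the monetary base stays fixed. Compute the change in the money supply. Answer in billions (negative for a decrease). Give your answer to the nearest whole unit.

Initially m₁ = 1 / (0.125) = 8, so M₁ = 8 × 215 = 1720 billion.
After the change m₂ = 1 / (0.237) ≈ 4.2194, so M₂ = 4.2194 × 215 = 907.171 billion.
ΔM = M₂ − M₁ = 907.171 − 1720 = -812.829 billion.

-813 billion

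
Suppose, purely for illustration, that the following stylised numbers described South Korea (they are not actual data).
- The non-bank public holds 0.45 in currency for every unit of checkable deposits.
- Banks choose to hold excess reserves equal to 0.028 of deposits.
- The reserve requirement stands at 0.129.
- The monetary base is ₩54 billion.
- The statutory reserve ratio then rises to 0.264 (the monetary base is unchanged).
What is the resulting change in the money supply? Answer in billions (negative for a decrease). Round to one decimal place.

Initially m₁ = (1 + 0.45) / (0.129 + 0.028 + 0.45) ≈ 2.3888, so M₁ = 2.3888 × 54 = 128.9952 billion.
After the change m₂ = (1 + 0.45) / (0.264 + 0.028 + 0.45) ≈ 1.9542, so M₂ = 1.9542 × 54 = 105.5268 billion.
ΔM = M₂ − M₁ = 105.5268 − 128.9952 = -23.4684 billion.

-23.5 billion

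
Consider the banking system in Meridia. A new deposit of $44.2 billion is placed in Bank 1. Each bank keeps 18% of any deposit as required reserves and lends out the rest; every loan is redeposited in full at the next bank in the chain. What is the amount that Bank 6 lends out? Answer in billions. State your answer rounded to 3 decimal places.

$13.437 billion

Each bank lends a fraction (1 − rr) = 0.8200 of the deposit it receives, so Bank 6 receives 44.2·0.8200^5 and lends 44.2·0.8200^6 ≈ 13.4371 billion.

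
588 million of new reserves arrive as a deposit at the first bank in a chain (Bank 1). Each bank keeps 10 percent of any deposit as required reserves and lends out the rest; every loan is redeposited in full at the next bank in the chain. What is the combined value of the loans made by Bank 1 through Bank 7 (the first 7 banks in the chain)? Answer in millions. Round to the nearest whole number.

2761 million

Bank i lends (1 − rr)^i of the original deposit: Bank 1 lends 588·0.9000 = 529.2000, Bank 2 lends 588·0.9000² = 476.2800, and so on.
Summing a geometric series: total = 588·[0.9000·(1 − 0.9000^7) / (1 − 0.9000)] ≈ 2760.8528 million.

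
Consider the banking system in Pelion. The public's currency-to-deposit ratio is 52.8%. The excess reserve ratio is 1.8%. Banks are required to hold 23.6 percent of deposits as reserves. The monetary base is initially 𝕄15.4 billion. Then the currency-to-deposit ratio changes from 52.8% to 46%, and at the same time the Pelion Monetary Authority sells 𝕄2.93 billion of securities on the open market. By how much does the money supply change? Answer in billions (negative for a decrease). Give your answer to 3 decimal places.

Before: m₁ = (1 + 0.528) / (0.236 + 0.018 + 0.528) ≈ 1.953964, MB₁ = 15.4, so M₁ = 1.953964 × 15.4 ≈ 30.091 billion.
After: m₂ = (1 + 0.46) / (0.236 + 0.018 + 0.46) ≈ 2.044818, MB₂ = 15.4 − 2.93 = 12.47, so M₂ = 2.044818 × 12.47 ≈ 25.4989 billion.
ΔM = M₂ − M₁ = 25.4989 − 30.091 = -4.5921 billion.

-4.592 billion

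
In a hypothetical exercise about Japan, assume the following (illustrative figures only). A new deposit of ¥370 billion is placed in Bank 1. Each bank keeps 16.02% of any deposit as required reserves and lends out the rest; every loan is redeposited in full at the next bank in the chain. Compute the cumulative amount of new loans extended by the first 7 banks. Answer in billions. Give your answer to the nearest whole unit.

Bank i lends (1 − rr)^i of the original deposit: Bank 1 lends 370·0.8398 = 310.7260, Bank 2 lends 370·0.8398² ≈ 260.9477, and so on.
Summing a geometric series: total = 370·[0.8398·(1 − 0.8398^7) / (1 − 0.8398)] ≈ 1368.2052 billion.

¥1368 billion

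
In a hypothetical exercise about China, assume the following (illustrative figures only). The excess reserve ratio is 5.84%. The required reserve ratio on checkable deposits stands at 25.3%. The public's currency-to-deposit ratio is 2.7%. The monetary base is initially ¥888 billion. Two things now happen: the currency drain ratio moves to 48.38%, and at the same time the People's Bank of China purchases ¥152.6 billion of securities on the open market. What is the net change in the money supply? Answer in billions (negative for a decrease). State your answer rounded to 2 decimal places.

Before: m₁ = (1 + 0.027) / (0.253 + 0.0584 + 0.027) ≈ 3.0348700, MB₁ = 888, so M₁ = 3.0348700 × 888 ≈ 2694.9646 billion.
After: m₂ = (1 + 0.4838) / (0.253 + 0.0584 + 0.4838) ≈ 1.8659457, MB₂ = 888 + 152.6 = 1040.6, so M₂ = 1.8659457 × 1040.6 ≈ 1941.7031 billion.
ΔM = M₂ − M₁ = 1941.7031 − 2694.9646 = -753.2615 billion.

-753.26 billion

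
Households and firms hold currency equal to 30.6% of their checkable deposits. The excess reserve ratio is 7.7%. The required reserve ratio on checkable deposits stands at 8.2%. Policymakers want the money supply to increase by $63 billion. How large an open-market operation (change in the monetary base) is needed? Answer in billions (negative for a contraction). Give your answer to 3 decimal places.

The money multiplier is m = (1 + c) / (rr + e + c) = (1 + 0.306) / (0.082 + 0.077 + 0.306) ≈ 2.808602.
ΔMB = ΔM / m = (+63) / 2.808602 ≈ 22.4311 billion.

$22.431 billion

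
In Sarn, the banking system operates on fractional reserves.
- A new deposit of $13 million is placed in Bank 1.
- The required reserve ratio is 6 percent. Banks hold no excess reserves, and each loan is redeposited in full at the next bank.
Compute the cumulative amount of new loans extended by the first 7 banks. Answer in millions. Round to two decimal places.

$71.59 million

Bank i lends (1 − rr)^i of the original deposit: Bank 1 lends 13·0.9400 = 12.2200, Bank 2 lends 13·0.9400² = 11.4868, and so on.
Summing a geometric series: total = 13·[0.9400·(1 − 0.9400^7) / (1 − 0.9400)] ≈ 71.5934 million.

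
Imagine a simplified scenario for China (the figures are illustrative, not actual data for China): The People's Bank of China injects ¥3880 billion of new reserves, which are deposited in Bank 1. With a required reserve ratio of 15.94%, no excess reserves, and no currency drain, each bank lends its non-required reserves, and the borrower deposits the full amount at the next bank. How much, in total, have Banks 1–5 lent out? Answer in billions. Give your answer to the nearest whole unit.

Bank i lends (1 − rr)^i of the original deposit: Bank 1 lends 3880·0.8406 = 3261.5280, Bank 2 lends 3880·0.8406² ≈ 2741.6404, and so on.
Summing a geometric series: total = 3880·[0.8406·(1 − 0.8406^5) / (1 − 0.8406)] ≈ 11873.5233 billion.

¥11874 billion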